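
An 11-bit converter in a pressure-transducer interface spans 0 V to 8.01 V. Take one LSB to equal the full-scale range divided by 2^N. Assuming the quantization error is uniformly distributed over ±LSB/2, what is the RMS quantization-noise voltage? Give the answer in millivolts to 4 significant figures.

Range is 8.01 V.
One LSB is 8.01 V / 2048 = 3.91113 mV.
For a uniform distribution on [−LSB/2, +LSB/2], V_rms = LSB/√12 = 3.91113 mV/3.4641 = 1.129 mV.

1.129 mV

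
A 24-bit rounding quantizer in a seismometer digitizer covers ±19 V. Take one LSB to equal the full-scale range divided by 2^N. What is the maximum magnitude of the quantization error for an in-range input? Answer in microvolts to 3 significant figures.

1.13 µV

Range = 19 − (-19) = 38 V.
One LSB is 38 V / 16777216 = 2.2650 µV.
|e|_max = LSB/2 = 1.13 µV.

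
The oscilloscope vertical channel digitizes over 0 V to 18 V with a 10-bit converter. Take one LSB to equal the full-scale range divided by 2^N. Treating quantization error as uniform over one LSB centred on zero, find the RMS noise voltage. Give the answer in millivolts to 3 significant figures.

5.07 mV

Range is 18 V.
LSB = 18 V / 2^10 = 17.578 mV.
σ_q = LSB/√12 = 17.578 mV/3.4641 = 5.07 mV.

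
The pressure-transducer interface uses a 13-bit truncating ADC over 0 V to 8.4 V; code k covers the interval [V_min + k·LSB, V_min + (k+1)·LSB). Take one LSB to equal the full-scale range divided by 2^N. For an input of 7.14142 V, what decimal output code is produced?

V_FS = 8.4 V. LSB = 8.4 V / 2^13 ≈ 1.025 mV.
(V_in − V_min) × 2^13/range = (7.14142 − (0)) × 8192/8.4 = 6964.585.
Floor → code = 6964.

6964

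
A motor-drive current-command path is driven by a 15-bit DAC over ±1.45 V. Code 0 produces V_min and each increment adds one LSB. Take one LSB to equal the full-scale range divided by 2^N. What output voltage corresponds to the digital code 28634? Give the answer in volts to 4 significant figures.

Full-scale range = 1.45 V − (-1.45 V) = 2.9 V. LSB = 2.9 V / 2^15.
V_out = V_min + code × LSB = -1.45 V + 28634 × 2.9 V / 32768
      = -1.45 + 2.53414 = 1.08414 V.

1.084 V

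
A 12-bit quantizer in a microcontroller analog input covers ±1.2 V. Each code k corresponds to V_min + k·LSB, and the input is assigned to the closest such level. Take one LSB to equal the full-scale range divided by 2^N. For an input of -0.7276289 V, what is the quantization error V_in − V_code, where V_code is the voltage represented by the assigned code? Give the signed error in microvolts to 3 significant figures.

The full-scale span is 1.2 − (-1.2) = 2.4 V. LSB = 2.4 V / 2^12 ≈ 0.5859 mV.
Position in LSBs: (-0.7276289 − (-1.2)) × 4096/2.4 = 806.1800; rounding gives k = 806.
V_code = -1.2 + (806/4096) × 2.4 = -0.7277343750 V.
V_in − V_code = -0.7276289 − (-0.7277343750) = +105 µV.

+105 µV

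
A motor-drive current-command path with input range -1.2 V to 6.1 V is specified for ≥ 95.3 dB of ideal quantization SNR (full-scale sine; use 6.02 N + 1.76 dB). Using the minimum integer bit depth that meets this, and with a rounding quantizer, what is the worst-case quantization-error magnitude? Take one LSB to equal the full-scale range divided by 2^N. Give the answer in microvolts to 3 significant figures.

Full-scale range = 6.1 V − (-1.2 V) = 7.3 V.
6.02 N + 1.76 ≥ 95.3 gives N ≥ 15.538, so the minimum integer is 16.
Step size = 7.3/65536 V = 111.39 µV.
Max error for round-to-nearest is LSB/2 = 55.7 µV.

55.7 µV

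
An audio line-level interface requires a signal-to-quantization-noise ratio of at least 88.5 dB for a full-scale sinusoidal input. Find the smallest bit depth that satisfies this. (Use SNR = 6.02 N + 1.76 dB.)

Required N = ⌈(88.5 − 1.76)/6.02⌉ = ⌈14.409⌉ = 15.

15 bits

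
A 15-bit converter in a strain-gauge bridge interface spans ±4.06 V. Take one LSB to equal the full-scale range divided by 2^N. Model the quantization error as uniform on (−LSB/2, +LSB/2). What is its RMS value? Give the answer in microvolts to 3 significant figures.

71.5 µV

Full-scale range = 4.06 V − (-4.06 V) = 8.12 V.
LSB = 8.12 V ÷ 2^15 = 8.12/32768 V = 247.80 µV.
σ_q = LSB/√12 = 247.80 µV/3.4641 = 71.5 µV.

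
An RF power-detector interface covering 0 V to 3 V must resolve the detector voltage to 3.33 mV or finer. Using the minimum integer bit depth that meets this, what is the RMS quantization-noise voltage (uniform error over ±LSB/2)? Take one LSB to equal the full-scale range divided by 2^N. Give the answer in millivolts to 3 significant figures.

Full-scale range = 3 V.
3 V / 3.33 mV = 900.9. Since 2^9 = 512 and 2^10 = 1024, N = 10.
Step size = 3/1024 V = 2.9297 mV.
RMS noise = LSB/√12 = 0.846 mV.

0.846 mV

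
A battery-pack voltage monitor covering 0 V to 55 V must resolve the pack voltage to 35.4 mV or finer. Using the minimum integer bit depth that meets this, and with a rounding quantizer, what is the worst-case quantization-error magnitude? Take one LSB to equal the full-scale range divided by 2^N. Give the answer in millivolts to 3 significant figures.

13.4 mV

Range is 55 V.
55 V / 35.4 mV = 1554. Since 2^10 = 1024 and 2^11 = 2048, N = 11.
LSB = 55 V ÷ 2^11 = 55/2048 V = 26.855 mV.
|e|_max = LSB/2 = 13.4 mV.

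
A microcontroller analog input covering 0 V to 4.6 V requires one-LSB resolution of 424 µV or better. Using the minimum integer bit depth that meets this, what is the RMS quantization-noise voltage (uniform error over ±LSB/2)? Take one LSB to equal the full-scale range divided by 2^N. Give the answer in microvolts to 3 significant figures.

81.0 µV

V_FS = 4.6 V.
Need 2^N ≥ 4.6 V / 424 µV = 10850 → N_min = 14.
One LSB is 4.6 V / 16384 = 280.76 µV.
RMS noise = LSB/√12 = 81.0 µV.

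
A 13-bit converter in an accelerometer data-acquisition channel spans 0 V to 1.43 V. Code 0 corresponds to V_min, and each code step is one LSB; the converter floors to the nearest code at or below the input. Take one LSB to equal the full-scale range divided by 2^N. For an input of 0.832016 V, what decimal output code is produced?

4766

V_FS = 1.43 V. LSB = 1.43 V / 2^13 ≈ 174.6 µV.
code = ⌊(V_in − V_min)/LSB⌋ = ⌊(V_in − V_min) × 2^13 / range⌋
     = ⌊(0.832016 − (0)) × 8192 / 1.43⌋ = ⌊0.832016 × 8192/1.43⌋
     = ⌊4766.346⌋ = 4766.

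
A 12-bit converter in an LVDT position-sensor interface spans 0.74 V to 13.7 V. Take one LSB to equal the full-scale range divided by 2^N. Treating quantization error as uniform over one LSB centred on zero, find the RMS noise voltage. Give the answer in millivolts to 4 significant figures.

Full-scale range = 13.7 V − (0.74 V) = 12.96 V.
One LSB is 12.96 V / 4096 = 3.16406 mV.
For a uniform distribution on [−LSB/2, +LSB/2], V_rms = LSB/√12 = 3.16406 mV/3.4641 = 0.9134 mV.

0.9134 mV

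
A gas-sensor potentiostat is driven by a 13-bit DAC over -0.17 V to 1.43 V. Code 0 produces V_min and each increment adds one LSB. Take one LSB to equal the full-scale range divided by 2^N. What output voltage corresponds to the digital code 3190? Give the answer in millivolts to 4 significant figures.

Full-scale range = 1.43 V − (-0.17 V) = 1.6 V. LSB = 1.6 V / 2^13.
Output = V_min + (3190/8192) × range = -0.17 + 0.389404 × 1.6 V
      = -0.17 V + 0.623047 V = 0.453047 V.

453.0 mV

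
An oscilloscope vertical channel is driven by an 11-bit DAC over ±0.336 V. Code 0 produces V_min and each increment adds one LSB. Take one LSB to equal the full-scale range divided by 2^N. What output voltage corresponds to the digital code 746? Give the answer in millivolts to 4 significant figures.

Span: 0.336 V − (-0.336 V) = 0.672 V. LSB = 0.672 V / 2^11.
V_out = V_min + code × LSB = -0.336 V + 746 × 0.672 V / 2048
      = -0.336 V + 0.244781 V = -0.0912188 V.

-91.22 mV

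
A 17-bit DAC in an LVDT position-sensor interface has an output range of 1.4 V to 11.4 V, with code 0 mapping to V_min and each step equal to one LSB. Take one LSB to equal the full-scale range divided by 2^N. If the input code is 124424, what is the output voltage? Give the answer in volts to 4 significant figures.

10.89 V

Span: 11.4 V − (1.4 V) = 10 V. LSB = 10 V / 2^17.
V_out = V_min + code × LSB = 1.4 V + 124424 × 10 V / 131072
      = 1.4 V + 9.49280 V = 10.8928 V.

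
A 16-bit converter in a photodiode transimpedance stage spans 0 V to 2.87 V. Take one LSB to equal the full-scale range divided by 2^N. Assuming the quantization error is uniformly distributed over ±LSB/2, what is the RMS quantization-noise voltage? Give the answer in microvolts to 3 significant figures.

12.6 µV

Range is 2.87 V.
One LSB is 2.87 V / 65536 = 43.793 µV.
V_rms = LSB/√12 = 43.793 µV / √12 = 12.6 µV.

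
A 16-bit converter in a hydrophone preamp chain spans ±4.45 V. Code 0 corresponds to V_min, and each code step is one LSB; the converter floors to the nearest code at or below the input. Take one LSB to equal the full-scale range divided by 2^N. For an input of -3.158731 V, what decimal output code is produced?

Span: 4.45 V − (-4.45 V) = 8.9 V. LSB = 8.9 V / 2^16 ≈ 135.8 µV.
code = ⌊(V_in − V_min)/LSB⌋ = ⌊(V_in − V_min) × 2^16 / range⌋
     = ⌊(-3.158731 − (-4.45)) × 65536 / 8.9⌋ = ⌊1.291269 × 65536/8.9⌋
     = ⌊9508.383⌋ = 9508.

9508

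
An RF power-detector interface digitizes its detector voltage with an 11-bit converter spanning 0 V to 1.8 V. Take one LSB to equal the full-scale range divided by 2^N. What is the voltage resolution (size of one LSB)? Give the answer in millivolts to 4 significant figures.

0.8789 mV

Range is 1.8 V.
Number of codes = 2^11 = 2048.
Step size = 1.8/2048 V = 0.8789 mV.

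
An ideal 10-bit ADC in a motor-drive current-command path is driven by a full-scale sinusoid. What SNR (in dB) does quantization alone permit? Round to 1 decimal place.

SNR = 6.02·10 + 1.76 = 61.96 dB.

62.0 dB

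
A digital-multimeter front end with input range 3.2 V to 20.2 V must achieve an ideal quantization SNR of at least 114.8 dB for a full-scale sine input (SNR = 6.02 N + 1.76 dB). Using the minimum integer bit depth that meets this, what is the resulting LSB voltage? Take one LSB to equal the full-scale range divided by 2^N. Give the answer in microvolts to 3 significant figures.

Full-scale range = 20.2 V − (3.2 V) = 17 V.
N ≥ (114.8 − 1.76)/6.02 = 18.777 → N_min = 19.
LSB = 17 V ÷ 2^19 = 17/524288 V = 32.4 µV.

32.4 µV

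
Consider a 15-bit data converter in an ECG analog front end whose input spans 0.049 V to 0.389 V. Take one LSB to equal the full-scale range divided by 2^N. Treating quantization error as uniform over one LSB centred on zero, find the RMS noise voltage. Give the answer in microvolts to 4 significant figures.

Range = 0.389 − (0.049) = 0.34 V.
LSB = 0.34 V ÷ 2^15 = 0.34/32768 V = 10.3760 µV.
V_rms = LSB/√12 = 10.3760 µV / √12 = 2.995 µV.

2.995 µV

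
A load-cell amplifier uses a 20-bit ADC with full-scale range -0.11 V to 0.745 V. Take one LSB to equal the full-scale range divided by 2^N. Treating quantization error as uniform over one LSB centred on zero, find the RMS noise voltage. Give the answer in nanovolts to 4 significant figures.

Span: 0.745 V − (-0.11 V) = 0.855 V.
Step size = 0.855/1048576 V = 0.815392 µV.
RMS of a uniform error over width LSB is LSB/√12 = 235.4 nV.

235.4 nV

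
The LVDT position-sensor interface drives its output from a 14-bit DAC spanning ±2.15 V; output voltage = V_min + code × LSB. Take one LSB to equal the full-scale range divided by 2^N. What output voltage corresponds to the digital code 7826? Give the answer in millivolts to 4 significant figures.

-96.06 mV

The full-scale span is 2.15 − (-2.15) = 4.3 V. LSB = 4.3 V / 2^14.
Output = V_min + (7826/16384) × range = -2.15 + 0.477661 × 4.3 V
      = -2.15 + 2.05394 = -0.0960571 V.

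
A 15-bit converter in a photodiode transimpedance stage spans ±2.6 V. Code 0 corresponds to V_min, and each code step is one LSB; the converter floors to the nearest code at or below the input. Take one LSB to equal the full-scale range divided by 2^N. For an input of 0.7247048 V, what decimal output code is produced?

20950

Range = 2.6 − (-2.6) = 5.2 V. LSB = 5.2 V / 2^15 ≈ 158.7 µV.
V_in − V_min = 0.7247048 − (-2.6) = 3.3247048 V.
Divide by LSB: 3.3247048 × 32768/5.2 = 20950.7552.
Truncating gives code 20950.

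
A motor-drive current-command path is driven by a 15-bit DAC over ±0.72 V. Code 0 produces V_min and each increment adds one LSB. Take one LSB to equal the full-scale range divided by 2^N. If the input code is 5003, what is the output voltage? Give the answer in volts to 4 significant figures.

-0.5001 V

Range = 0.72 − (-0.72) = 1.44 V. LSB = 1.44 V / 2^15.
V_out = -0.72 + 5003 × (1.44/32768) V
      = -0.72 + 0.219858 = -0.500142 V.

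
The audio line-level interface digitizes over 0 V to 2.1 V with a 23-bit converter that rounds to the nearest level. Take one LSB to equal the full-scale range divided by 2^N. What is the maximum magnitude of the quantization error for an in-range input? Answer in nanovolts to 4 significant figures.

125.2 nV

V_FS = 2.1 V.
LSB = 2.1 V / 2^23 = 250.340 nV.
|e|_max = LSB/2 = 125.2 nV.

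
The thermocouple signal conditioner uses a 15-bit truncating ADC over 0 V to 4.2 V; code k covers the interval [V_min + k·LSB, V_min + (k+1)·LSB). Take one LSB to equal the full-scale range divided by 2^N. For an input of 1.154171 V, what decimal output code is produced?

9004

Span = 4.2 V. LSB = 4.2 V / 2^15 ≈ 128.2 µV.
V_in − V_min = 1.154171 − (0) = 1.154171 V.
Divide by LSB: 1.154171 × 32768/4.2 = 9004.7322.
Truncating gives code 9004.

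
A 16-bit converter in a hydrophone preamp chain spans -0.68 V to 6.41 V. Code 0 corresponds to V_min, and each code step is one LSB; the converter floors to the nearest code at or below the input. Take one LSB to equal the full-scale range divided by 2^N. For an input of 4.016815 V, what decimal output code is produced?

Full-scale range = 6.41 V − (-0.68 V) = 7.09 V. LSB = 7.09 V / 2^16 ≈ 108.2 µV.
(V_in − V_min) × 2^16/range = (4.016815 − (-0.68)) × 65536/7.09 = 43414.735.
Floor → code = 43414.

43414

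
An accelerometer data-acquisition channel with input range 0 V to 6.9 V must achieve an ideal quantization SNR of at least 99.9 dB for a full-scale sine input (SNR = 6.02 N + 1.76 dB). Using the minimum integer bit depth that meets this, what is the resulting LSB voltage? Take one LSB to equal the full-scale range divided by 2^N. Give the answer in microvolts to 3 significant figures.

Span = 6.9 V.
Solving 6.02 N ≥ 99.9 − 1.76: N ≥ 16.302. Round up → N = 17.
LSB = 6.9 V ÷ 2^17 = 6.9/131072 V = 52.6 µV.

52.6 µV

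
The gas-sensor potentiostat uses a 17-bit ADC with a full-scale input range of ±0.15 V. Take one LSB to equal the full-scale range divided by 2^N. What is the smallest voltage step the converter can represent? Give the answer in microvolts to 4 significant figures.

Span: 0.15 V − (-0.15 V) = 0.3 V.
Number of codes = 2^17 = 131072.
LSB = 0.3 V / 2^17 = 2.289 µV.

2.289 µV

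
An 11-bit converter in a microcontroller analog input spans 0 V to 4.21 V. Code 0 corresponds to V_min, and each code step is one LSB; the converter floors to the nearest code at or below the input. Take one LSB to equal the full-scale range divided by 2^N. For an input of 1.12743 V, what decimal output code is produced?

V_FS = 4.21 V. LSB = 4.21 V / 2^11 ≈ 2.056 mV.
(V_in − V_min) × 2^11/range = (1.12743 − (0)) × 2048/4.21 = 548.451.
Floor → code = 548.

548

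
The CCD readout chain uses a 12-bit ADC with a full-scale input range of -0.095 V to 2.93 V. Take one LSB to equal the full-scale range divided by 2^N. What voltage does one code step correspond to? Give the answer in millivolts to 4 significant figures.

0.7385 mV

Span: 2.93 V − (-0.095 V) = 3.025 V.
Number of codes = 2^12 = 4096.
One LSB is 3.025 V / 4096 = 0.7385 mV.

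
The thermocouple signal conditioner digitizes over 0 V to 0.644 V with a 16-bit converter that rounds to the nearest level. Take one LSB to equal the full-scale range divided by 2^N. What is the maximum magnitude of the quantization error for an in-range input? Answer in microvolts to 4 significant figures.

4.913 µV

Span = 0.644 V.
One LSB is 0.644 V / 65536 = 9.82666 µV.
|e|_max = LSB/2 = 4.913 µV.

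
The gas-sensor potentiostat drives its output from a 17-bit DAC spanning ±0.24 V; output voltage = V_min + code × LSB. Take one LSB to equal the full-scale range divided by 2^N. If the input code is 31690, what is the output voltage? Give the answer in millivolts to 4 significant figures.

-123.9 mV

The full-scale span is 0.24 − (-0.24) = 0.48 V. LSB = 0.48 V / 2^17.
V_out = -0.24 + 31690 × (0.48/131072) V
      = -0.24 V + 0.116052 V = -0.123948 V.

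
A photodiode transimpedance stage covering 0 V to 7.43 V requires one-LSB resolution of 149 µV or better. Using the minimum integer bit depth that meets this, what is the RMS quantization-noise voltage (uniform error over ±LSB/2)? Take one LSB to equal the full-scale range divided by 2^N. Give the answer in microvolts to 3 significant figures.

32.7 µV

Span = 7.43 V.
Levels needed ≥ 7.43/149 µV = 49870. 2^16 = 65536 suffices, so N_min = 16.
Step size = 7.43/65536 V = 113.37 µV.
RMS noise = LSB/√12 = 32.7 µV.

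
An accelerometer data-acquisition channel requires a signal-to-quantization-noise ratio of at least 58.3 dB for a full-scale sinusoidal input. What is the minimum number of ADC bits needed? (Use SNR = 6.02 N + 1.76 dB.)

10 bits

6.02 N + 1.76 ≥ 58.3 gives N ≥ 9.392, so the minimum integer is 10.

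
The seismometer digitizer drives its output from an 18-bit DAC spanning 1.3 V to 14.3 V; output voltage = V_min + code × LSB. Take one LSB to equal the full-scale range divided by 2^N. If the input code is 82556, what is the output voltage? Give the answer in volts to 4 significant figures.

The full-scale span is 14.3 − (1.3) = 13 V. LSB = 13 V / 2^18.
V_out = 1.3 + 82556 × (13/262144) V
      = 1.3 + 4.09404 = 5.39404 V.

5.394 V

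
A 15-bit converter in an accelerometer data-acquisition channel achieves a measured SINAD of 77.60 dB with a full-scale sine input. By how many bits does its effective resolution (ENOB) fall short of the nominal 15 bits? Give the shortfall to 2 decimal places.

Effective bits = (77.60 − 1.76)/6.02 = 12.5980.
Lost resolution: 15 − 12.5980 = 2.4020 bits.

2.40 bits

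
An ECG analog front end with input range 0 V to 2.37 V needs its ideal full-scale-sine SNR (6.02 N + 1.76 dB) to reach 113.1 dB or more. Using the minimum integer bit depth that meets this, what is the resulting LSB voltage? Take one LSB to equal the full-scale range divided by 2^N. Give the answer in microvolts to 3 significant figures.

4.52 µV

Full-scale range = 2.37 V.
6.02 N + 1.76 ≥ 113.1 gives N ≥ 18.495, so the minimum integer is 19.
Step size = 2.37/524288 V = 4.52 µV.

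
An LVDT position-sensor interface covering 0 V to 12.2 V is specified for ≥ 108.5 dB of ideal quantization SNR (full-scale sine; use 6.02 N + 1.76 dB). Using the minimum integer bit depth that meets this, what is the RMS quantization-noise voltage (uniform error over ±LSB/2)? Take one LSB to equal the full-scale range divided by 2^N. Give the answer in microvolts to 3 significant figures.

13.4 µV

Full-scale range = 12.2 V.
6.02 N + 1.76 ≥ 108.5 gives N ≥ 17.731, so the minimum integer is 18.
One LSB is 12.2 V / 262144 = 46.539 µV.
σ_q = LSB/√12 = 46.539 µV/3.4641 = 13.4 µV.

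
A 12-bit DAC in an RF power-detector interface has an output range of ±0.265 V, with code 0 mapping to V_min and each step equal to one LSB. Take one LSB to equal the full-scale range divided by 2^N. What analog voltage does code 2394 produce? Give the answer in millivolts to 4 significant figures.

44.77 mV

The full-scale span is 0.265 − (-0.265) = 0.53 V. LSB = 0.53 V / 2^12.
Output = V_min + (2394/4096) × range = -0.265 + 0.584473 × 0.53 V
      = -0.265 + 0.309771 = 0.0447705 V.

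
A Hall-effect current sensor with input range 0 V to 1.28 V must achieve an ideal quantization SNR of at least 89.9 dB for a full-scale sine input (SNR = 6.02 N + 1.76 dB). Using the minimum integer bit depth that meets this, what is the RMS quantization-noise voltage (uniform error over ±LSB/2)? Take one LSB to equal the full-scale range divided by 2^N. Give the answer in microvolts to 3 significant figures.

Span = 1.28 V.
N ≥ (89.9 − 1.76)/6.02 = 14.641 → N_min = 15.
LSB = 1.28 V ÷ 2^15 = 1.28/32768 V = 39.063 µV.
RMS noise = LSB/√12 = 11.3 µV.

11.3 µV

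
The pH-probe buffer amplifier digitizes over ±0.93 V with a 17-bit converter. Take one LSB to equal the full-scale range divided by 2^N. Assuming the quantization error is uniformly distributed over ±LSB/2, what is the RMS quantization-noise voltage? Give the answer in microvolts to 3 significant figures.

Full-scale range = 0.93 V − (-0.93 V) = 1.86 V.
One LSB is 1.86 V / 131072 = 14.191 µV.
V_rms = LSB/√12 = 14.191 µV / √12 = 4.10 µV.

4.10 µV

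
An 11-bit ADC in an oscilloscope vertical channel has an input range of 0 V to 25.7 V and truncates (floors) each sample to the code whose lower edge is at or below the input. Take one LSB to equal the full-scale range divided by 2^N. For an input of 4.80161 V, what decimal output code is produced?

Full-scale range = 25.7 V. LSB = 25.7 V / 2^11 ≈ 12.55 mV.
(V_in − V_min) × 2^11/range = (4.80161 − (0)) × 2048/25.7 = 382.634.
Floor → code = 382.

382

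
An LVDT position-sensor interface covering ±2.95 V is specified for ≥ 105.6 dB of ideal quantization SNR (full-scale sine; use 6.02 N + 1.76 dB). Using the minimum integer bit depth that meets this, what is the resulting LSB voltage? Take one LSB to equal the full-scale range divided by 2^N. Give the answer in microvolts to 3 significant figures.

22.5 µV

Full-scale range = 2.95 V − (-2.95 V) = 5.9 V.
6.02 N + 1.76 ≥ 105.6 gives N ≥ 17.249, so the minimum integer is 18.
Step size = 5.9/262144 V = 22.5 µV.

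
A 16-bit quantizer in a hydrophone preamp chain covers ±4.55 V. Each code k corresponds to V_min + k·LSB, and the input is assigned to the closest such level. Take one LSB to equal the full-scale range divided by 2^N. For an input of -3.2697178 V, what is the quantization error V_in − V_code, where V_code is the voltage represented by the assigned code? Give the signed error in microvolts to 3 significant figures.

+39.3 µV

The full-scale span is 4.55 − (-4.55) = 9.1 V. LSB = 9.1 V / 2^16 ≈ 138.9 µV.
(V_in − V_min)/LSB = (-3.2697178 − (-4.55)) × 65536/9.1 = 9220.2829 → nearest code k = 9220.
V_code = -4.55 + (9220/65536) × 9.1 = -3.2697570801 V.
e = -3.2697178 − (-3.2697570801) = +39.3 µV.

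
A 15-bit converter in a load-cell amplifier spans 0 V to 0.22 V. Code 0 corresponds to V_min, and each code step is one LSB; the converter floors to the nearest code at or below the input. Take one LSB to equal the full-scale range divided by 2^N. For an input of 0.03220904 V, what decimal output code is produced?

4797

Range is 0.22 V. LSB = 0.22 V / 2^15 ≈ 6.714 µV.
V_in − V_min = 0.03220904 − (0) = 0.03220904 V.
Divide by LSB: 0.03220904 × 32768/0.22 = 4797.3901.
Truncating gives code 4797.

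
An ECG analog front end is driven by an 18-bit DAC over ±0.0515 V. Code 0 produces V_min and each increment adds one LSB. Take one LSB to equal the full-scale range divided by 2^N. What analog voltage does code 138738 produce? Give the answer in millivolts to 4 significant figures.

Span: 0.0515 V − (-0.0515 V) = 0.103 V. LSB = 0.103 V / 2^18.
V_out = V_min + code × LSB = -0.0515 V + 138738 × 0.103 V / 262144
      = -0.0515 + 0.0545121 = 0.00301208 V.

3.012 mV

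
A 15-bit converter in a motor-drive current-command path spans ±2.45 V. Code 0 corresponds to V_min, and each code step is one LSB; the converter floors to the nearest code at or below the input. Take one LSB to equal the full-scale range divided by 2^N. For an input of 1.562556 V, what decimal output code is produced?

Full-scale range = 2.45 V − (-2.45 V) = 4.9 V. LSB = 4.9 V / 2^15 ≈ 149.5 µV.
code = ⌊(V_in − V_min)/LSB⌋ = ⌊(V_in − V_min) × 2^15 / range⌋
     = ⌊(1.562556 − (-2.45)) × 32768 / 4.9⌋ = ⌊4.012556 × 32768/4.9⌋
     = ⌊26833.354⌋ = 26833.

26833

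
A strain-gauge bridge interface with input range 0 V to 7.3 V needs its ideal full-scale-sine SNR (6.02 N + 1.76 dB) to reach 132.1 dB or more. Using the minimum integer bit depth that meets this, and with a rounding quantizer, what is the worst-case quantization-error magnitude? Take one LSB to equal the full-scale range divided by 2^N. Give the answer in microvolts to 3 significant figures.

Span = 7.3 V.
Required N = ⌈(132.1 − 1.76)/6.02⌉ = ⌈21.651⌉ = 22.
LSB = 7.3 V / 2^22 = 1.7405 µV.
Half an LSB is 0.870 µV.

0.870 µV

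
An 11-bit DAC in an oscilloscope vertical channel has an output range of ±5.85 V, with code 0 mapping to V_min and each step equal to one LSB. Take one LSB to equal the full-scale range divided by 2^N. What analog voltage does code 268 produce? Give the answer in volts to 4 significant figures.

-4.319 V

Range = 5.85 − (-5.85) = 11.7 V. LSB = 11.7 V / 2^11.
Output = V_min + (268/2048) × range = -5.85 + 0.130859 × 11.7 V
      = -5.85 + 1.53105 = -4.31895 V.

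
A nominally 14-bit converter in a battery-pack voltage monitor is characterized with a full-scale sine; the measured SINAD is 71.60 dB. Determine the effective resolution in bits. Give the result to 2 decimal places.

ENOB = (SINAD − 1.76) / 6.02 = (71.60 − 1.76) / 6.02 = 69.84 / 6.02 = 11.6013.

11.60 bits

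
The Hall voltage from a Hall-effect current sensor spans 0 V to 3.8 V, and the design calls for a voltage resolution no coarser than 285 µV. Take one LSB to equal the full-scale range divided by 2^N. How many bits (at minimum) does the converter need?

14 bits

Range is 3.8 V.
Levels needed ≥ 3.8/285 µV = 13330. 2^14 = 16384 suffices, so N_min = 14.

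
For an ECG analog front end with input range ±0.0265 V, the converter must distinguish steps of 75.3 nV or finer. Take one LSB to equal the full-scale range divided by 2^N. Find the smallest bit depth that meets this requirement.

20 bits

Range = 0.0265 − (-0.0265) = 0.053 V.
Need 2^N ≥ 0.053 V / 75.3 nV = 703900 → N_min = 20.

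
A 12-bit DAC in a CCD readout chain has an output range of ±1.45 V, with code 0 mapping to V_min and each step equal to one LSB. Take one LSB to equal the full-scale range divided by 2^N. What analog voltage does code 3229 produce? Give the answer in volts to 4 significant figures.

Range = 1.45 − (-1.45) = 2.9 V. LSB = 2.9 V / 2^12.
Output = V_min + (3229/4096) × range = -1.45 + 0.788330 × 2.9 V
      = -1.45 V + 2.28616 V = 0.836157 V.

0.8362 V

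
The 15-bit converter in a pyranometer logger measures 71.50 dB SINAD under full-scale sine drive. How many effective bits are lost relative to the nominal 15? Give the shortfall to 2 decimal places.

N_eff = (71.50 − 1.76)/6.02 = 11.5847 bits.
Shortfall = 15 − 11.5847 = 3.4153 bits.

3.42 bits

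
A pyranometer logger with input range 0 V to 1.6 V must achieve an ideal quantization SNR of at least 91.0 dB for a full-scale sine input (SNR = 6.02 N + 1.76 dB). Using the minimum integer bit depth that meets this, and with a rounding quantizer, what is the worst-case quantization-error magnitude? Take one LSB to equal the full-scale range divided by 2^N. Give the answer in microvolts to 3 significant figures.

Span = 1.6 V.
6.02 N + 1.76 ≥ 91.0 gives N ≥ 14.824, so the minimum integer is 15.
Step size = 1.6/32768 V = 48.828 µV.
Max error for round-to-nearest is LSB/2 = 24.4 µV.

24.4 µV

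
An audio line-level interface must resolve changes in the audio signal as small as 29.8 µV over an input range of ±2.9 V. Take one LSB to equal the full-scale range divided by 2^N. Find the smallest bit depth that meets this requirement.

18 bits

Full-scale range = 2.9 V − (-2.9 V) = 5.8 V.
Levels needed ≥ 5.8/29.8 µV = 194600. 2^18 = 262144 suffices, so N_min = 18.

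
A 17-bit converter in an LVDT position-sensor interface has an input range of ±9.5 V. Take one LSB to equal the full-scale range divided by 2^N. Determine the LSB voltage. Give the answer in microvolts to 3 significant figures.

Full-scale range = 9.5 V − (-9.5 V) = 19 V.
Number of codes = 2^17 = 131072.
LSB = 19 V ÷ 2^17 = 19/131072 V = 145 µV.

145 µV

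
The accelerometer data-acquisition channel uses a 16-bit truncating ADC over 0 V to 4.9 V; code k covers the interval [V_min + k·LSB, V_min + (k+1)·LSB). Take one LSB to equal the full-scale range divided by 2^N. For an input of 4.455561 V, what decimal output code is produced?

59591

Full-scale range = 4.9 V. LSB = 4.9 V / 2^16 ≈ 74.77 µV.
V_in − V_min = 4.455561 − (0) = 4.455561 V.
Divide by LSB: 4.455561 × 65536/4.9 = 59591.7644.
Truncating gives code 59591.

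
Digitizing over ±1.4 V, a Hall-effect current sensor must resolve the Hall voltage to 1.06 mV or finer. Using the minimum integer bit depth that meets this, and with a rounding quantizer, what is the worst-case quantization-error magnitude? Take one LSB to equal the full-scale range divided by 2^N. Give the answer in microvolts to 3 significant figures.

342 µV

Span: 1.4 V − (-1.4 V) = 2.8 V.
2.8 V / 1.06 mV = 2642. Since 2^11 = 2048 and 2^12 = 4096, N = 12.
One LSB is 2.8 V / 4096 = 0.68359 mV.
Half an LSB is 342 µV.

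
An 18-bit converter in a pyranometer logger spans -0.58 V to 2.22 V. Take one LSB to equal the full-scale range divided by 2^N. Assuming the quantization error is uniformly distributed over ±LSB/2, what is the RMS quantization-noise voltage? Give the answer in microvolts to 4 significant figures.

Range = 2.22 − (-0.58) = 2.8 V.
LSB = 2.8 V / 2^18 = 10.6812 µV.
σ_q = LSB/√12 = 10.6812 µV/3.4641 = 3.083 µV.

3.083 µV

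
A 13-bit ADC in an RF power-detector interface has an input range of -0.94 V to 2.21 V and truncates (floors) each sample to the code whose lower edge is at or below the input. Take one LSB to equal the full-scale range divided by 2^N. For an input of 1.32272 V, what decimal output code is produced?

Full-scale range = 2.21 V − (-0.94 V) = 3.15 V. LSB = 3.15 V / 2^13 ≈ 384.5 µV.
(V_in − V_min) × 2^13/range = (1.32272 − (-0.94)) × 8192/3.15 = 5884.509.
Floor → code = 5884.

5884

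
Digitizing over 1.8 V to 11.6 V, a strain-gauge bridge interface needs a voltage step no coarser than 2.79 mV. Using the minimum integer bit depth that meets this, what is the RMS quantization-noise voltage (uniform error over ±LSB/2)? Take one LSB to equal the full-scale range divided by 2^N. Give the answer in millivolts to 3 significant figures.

0.691 mV

Range = 11.6 − (1.8) = 9.8 V.
Required number of levels: 9.8/2.79 mV = 3512.5; smallest N with 2^N ≥ that is 12.
LSB = 9.8 V / 2^12 = 2.3926 mV.
RMS noise = LSB/√12 = 0.691 mV.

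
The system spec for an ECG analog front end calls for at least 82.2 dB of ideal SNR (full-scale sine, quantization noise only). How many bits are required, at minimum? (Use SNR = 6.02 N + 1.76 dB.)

Solving 6.02 N ≥ 82.2 − 1.76: N ≥ 13.362. Round up → N = 14.

14 bits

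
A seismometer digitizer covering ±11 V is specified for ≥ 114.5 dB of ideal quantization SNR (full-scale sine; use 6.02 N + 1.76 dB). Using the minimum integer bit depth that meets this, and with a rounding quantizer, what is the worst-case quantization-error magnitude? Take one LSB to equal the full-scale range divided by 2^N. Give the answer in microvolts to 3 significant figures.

The full-scale span is 11 − (-11) = 22 V.
Required N = ⌈(114.5 − 1.76)/6.02⌉ = ⌈18.728⌉ = 19.
LSB = 22 V ÷ 2^19 = 22/524288 V = 41.962 µV.
Half an LSB is 21.0 µV.

21.0 µV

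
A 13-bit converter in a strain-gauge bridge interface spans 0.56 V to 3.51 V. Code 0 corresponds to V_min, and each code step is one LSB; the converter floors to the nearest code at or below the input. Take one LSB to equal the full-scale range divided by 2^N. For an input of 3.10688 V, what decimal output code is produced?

7072

Range = 3.51 − (0.56) = 2.95 V. LSB = 2.95 V / 2^13 ≈ 360.1 µV.
V_in − V_min = 3.10688 − (0.56) = 2.54688 V.
Divide by LSB: 2.54688 × 8192/2.95 = 7072.5563.
Truncating gives code 7072.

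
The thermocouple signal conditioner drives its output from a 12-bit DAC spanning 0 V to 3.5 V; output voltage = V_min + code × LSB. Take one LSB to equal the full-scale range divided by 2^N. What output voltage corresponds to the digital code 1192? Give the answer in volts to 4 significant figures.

1.019 V

Full-scale range = 3.5 V. LSB = 3.5 V / 2^12.
V_out = 0 + 1192 × (3.5/4096) V
      = 0 + 1.01855 = 1.01855 V.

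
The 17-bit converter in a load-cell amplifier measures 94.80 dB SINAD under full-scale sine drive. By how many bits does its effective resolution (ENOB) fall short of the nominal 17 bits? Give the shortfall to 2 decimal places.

1.54 bits

ENOB = (SINAD − 1.76)/6.02 = (94.80 − 1.76)/6.02 = 15.4551 bits.
Shortfall = 17 − 15.4551 = 1.5449 bits.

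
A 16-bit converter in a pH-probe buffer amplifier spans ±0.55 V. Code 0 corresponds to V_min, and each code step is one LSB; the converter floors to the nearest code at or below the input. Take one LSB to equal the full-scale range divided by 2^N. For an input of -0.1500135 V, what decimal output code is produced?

23830

The full-scale span is 0.55 − (-0.55) = 1.1 V. LSB = 1.1 V / 2^16 ≈ 16.78 µV.
V_in − V_min = -0.1500135 − (-0.55) = 0.3999865 V.
Divide by LSB: 0.3999865 × 65536/1.1 = 23830.4684.
Truncating gives code 23830.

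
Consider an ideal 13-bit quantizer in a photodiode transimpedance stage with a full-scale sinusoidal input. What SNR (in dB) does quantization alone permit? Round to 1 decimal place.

SNR = 6.02·13 + 1.76 = 80.02 dB.

80.0 dB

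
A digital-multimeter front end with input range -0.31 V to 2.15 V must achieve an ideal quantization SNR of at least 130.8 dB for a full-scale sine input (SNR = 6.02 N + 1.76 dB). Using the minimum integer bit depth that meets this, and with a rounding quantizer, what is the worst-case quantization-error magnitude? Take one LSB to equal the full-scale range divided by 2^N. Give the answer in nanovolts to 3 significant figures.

The full-scale span is 2.15 − (-0.31) = 2.46 V.
Required N = ⌈(130.8 − 1.76)/6.02⌉ = ⌈21.435⌉ = 22.
One LSB is 2.46 V / 4194304 = 0.58651 µV.
Half an LSB is 293 nV.

293 nV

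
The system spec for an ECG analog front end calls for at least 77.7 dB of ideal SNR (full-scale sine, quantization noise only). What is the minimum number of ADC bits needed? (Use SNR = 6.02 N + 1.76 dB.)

13 bits

N ≥ (77.7 − 1.76)/6.02 = 12.615 → N_min = 13.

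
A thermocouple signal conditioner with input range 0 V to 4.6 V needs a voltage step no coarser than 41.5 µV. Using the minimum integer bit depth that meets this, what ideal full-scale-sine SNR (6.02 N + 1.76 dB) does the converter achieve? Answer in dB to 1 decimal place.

V_FS = 4.6 V.
Required number of levels: 4.6/41.5 µV = 110840; smallest N with 2^N ≥ that is 17.
6.02(17) + 1.76 = 104.10 dB.

104.1 dB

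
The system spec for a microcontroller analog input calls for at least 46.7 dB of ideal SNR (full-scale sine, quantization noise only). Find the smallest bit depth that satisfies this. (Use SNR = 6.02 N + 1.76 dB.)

Required N = ⌈(46.7 − 1.76)/6.02⌉ = ⌈7.465⌉ = 8.

8 bits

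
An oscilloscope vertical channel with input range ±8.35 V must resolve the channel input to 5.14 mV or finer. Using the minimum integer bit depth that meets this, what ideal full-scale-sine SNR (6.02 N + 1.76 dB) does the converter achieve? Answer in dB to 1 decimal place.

74.0 dB

The full-scale span is 8.35 − (-8.35) = 16.7 V.
Levels needed ≥ 16.7/5.14 mV = 3249. 2^12 = 4096 suffices, so N_min = 12.
SNR = 6.02 × 12 + 1.76 = 74.00 dB.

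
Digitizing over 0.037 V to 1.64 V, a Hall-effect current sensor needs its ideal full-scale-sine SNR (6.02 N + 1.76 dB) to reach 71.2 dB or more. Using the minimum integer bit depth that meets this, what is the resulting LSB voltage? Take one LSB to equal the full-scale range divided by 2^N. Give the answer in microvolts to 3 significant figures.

Full-scale range = 1.64 V − (0.037 V) = 1.603 V.
N ≥ (71.2 − 1.76)/6.02 = 11.535 → N_min = 12.
One LSB is 1.603 V / 4096 = 391 µV.

391 µV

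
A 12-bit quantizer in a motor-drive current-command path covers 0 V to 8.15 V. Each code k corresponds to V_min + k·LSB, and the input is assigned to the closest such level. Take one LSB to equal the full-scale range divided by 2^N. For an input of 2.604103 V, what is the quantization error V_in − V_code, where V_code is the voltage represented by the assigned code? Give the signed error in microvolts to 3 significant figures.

Range is 8.15 V. LSB = 8.15 V / 2^12 ≈ 1.990 mV.
(V_in − V_min)/LSB = (2.604103 − (0)) × 4096/8.15 = 1308.7615 → nearest code k = 1309.
V_code = V_min + k × range/2^12 = 0 + 1309 × 8.15/4096 = 2.604577637 V.
V_in − V_code = 2.604103 − (2.604577637) = −475 µV.

−475 µV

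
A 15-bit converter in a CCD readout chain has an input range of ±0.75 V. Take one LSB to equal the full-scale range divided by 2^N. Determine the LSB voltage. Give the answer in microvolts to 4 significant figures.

45.78 µV

The full-scale span is 0.75 − (-0.75) = 1.5 V.
2^15 = 32768 levels.
LSB = 1.5 V ÷ 2^15 = 1.5/32768 V = 45.78 µV.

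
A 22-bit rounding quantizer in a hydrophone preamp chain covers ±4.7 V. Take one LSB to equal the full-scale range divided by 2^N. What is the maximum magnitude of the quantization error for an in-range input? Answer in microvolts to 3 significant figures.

1.12 µV

Range = 4.7 − (-4.7) = 9.4 V.
LSB = 9.4 V ÷ 2^22 = 9.4/4194304 V = 2.2411 µV.
|e|_max = LSB/2 = 1.12 µV.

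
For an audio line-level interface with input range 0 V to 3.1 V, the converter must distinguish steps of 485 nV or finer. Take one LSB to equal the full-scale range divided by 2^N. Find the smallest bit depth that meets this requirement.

Span = 3.1 V.
Levels needed ≥ 3.1/485 nV = 6.392e6. 2^23 = 8388608 suffices, so N_min = 23.

23 bits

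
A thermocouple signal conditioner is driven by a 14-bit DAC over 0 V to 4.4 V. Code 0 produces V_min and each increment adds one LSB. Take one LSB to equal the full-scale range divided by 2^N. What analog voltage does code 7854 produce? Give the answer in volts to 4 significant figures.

2.109 V

V_FS = 4.4 V. LSB = 4.4 V / 2^14.
V_out = V_min + code × LSB = 0 V + 7854 × 4.4 V / 16384
      = 0 V + 2.10923 V = 2.10923 V.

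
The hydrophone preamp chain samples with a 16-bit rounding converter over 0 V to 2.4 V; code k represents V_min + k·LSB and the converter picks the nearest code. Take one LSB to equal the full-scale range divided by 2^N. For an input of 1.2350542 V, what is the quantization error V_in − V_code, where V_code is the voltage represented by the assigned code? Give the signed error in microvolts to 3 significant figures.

Span = 2.4 V. LSB = 2.4 V / 2^16 ≈ 36.62 µV.
(1.2350542 − (0)) / LSB = 1.2350542 × 65536/2.4 = 33725.2134. Nearest integer: k = 33725.
V_code = V_min + k × range/2^16 = 0 + 33725 × 2.4/65536 = 1.2350463867 V.
Error = V_in − V_code = 1.2350542 − (1.2350463867) = +7.81 µV.

+7.81 µV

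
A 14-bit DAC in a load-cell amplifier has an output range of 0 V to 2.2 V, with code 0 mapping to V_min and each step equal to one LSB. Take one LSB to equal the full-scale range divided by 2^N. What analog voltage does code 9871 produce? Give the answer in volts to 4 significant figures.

Range is 2.2 V. LSB = 2.2 V / 2^14.
V_out = V_min + code × LSB = 0 V + 9871 × 2.2 V / 16384
      = 0 V + 1.32545 V = 1.32545 V.

1.325 V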